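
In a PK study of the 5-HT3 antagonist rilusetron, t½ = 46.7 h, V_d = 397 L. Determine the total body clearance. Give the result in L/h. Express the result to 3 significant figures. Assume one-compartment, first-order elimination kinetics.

5.89 L/h

k = ln2 / t½ = 0.693147 / 46.7 = 0.01484 h⁻¹
CL = k × Vd = 0.01484 × 397 = 5.891 L/h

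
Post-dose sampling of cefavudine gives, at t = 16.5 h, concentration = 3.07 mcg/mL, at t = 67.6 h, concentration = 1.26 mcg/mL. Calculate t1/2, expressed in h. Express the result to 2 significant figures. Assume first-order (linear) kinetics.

k = ln(C₁/C₂) / (t₂ − t₁) = ln(3.07/1.26) / (67.6 − 16.5)
  = 0.8906 / 51.10 = 0.01743 h⁻¹
t½ = ln2 / k = 0.693147 / 0.01743 = 39.77 h

40 h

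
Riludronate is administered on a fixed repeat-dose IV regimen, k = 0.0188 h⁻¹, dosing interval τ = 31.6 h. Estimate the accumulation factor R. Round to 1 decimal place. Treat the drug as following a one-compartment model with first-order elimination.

2.2

e^(−kτ) = e^(−0.01880 × 31.6) = 0.5521
Accumulation ratio R = 1 / (1 − e^(−kτ)) = 1 / (1 − 0.5521) = 2.233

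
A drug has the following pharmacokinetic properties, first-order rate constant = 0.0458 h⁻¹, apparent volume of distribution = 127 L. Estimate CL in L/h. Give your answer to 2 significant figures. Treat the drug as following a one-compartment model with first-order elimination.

5.8 L/h

CL = k × Vd = 0.0458 × 127 = 5.817 L/h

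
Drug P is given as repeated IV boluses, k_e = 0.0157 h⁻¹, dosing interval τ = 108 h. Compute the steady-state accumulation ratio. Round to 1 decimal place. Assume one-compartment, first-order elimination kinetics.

e^(−kτ) = e^(−0.01570 × 108) = 0.1835
Accumulation ratio R = 1 / (1 − e^(−kτ)) = 1 / (1 − 0.1835) = 1.225

1.2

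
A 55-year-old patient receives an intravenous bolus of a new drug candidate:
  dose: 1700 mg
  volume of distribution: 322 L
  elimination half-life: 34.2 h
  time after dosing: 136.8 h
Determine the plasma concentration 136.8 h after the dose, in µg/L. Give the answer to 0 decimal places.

C₀ = Dose / Vd = 1700 / 322 = 5.280 mg/L
k = ln2 / t½ = 0.693147 / 34.2 = 0.02027 h⁻¹
t / t½ = 136.8 / 34.2 = 4 half-lives
C = C₀ × (1/2)^4 = 5.280 × 0.06250 = 0.3300 mg/L
Convert: 0.3300 mg/L × 1000 = 330.0 µg/L

330 µg/L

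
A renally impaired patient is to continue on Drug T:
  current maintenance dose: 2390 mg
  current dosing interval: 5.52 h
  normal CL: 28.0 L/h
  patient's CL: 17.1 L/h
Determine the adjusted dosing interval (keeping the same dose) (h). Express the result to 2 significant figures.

To keep the same average steady-state level, dosing rate must scale with clearance.
CL ratio = 17.1 / 28.0 = 0.6107
New interval (same dose) = 5.52 / 0.6107 = 9.039 h

9.0 h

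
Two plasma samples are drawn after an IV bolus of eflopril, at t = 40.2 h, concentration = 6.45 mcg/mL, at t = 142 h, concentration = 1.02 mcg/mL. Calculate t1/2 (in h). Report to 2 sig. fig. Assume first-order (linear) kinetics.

k = ln(C₁/C₂) / (t₂ − t₁) = ln(6.45/1.02) / (142 − 40.2)
  = 1.844 / 101.8 = 0.01811 h⁻¹
t½ = ln2 / k = 0.693147 / 0.01811 = 38.27 h

38 h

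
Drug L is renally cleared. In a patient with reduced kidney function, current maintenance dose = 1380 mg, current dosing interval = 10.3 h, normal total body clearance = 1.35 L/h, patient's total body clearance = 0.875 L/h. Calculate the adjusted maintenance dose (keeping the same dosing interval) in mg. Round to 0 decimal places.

894 mg

To keep the same average steady-state level, dosing rate must scale with clearance.
CL ratio = 0.875 / 1.35 = 0.6481
New dose (same interval) = 1380 × 0.6481 = 894.4 mg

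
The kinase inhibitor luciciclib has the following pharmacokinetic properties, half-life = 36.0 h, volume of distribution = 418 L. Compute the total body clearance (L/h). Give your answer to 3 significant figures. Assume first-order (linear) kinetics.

k = ln2 / t½ = 0.693147 / 36.0 = 0.01925 h⁻¹
CL = k × Vd = 0.01925 × 418 = 8.047 L/h

8.05 L/h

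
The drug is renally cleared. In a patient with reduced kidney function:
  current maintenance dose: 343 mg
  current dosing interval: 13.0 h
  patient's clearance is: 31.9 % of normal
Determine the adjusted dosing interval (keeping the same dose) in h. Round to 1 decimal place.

To keep the same average steady-state level, dosing rate must scale with clearance.
CL ratio = 31.9 / 100 = 0.3190
New interval (same dose) = 13.0 / 0.3190 = 40.75 h

40.8 h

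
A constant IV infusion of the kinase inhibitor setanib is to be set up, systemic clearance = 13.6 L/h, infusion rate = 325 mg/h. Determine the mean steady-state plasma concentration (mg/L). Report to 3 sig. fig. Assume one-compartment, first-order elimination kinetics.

23.9 mg/L

At steady state Css = R₀ / CL = 325 / 13.60 = 23.90 mg/L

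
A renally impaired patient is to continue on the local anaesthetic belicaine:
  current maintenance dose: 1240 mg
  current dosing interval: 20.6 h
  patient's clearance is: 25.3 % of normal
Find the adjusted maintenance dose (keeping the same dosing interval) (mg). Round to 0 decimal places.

314 mg

To keep the same average steady-state level, dosing rate must scale with clearance.
CL ratio = 25.3 / 100 = 0.2530
New dose (same interval) = 1240 × 0.2530 = 313.7 mg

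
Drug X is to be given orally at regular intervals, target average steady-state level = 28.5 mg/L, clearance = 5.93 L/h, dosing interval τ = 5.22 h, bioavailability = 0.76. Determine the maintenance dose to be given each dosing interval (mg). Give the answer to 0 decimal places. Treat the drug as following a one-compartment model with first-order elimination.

At steady state, F × (Dose/τ) = Css × CL.
Dose = Css × CL × τ / F = 28.5 × 5.930 × 5.22 / 0.76 = 1161 mg

1161 mg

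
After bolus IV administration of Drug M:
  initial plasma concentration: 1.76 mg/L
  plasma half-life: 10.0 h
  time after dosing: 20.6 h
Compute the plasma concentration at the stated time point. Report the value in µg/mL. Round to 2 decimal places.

0.42 µg/mL

k = ln2 / t½ = 0.693147 / 10.0 = 0.06931 h⁻¹
C = C₀ · e^(−k·t) = 1.760 × e^(−0.06931 × 20.6)
  = 1.760 × 0.2398 = 0.4220 mg/L
(0.4220 mg/L = 0.4220 µg/mL)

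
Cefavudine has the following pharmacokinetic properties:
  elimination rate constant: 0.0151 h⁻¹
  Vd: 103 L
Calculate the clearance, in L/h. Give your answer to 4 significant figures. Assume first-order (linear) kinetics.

1.555 L/h

CL = k × Vd = 0.0151 × 103 = 1.555 L/h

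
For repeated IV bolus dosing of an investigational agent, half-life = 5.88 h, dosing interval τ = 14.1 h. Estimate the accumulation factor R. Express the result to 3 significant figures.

1.23

k = ln2 / t½ = 0.693147 / 5.88 = 0.1179 h⁻¹
e^(−kτ) = e^(−0.1179 × 14.1) = 0.1897
Accumulation ratio R = 1 / (1 − e^(−kτ)) = 1 / (1 − 0.1897) = 1.234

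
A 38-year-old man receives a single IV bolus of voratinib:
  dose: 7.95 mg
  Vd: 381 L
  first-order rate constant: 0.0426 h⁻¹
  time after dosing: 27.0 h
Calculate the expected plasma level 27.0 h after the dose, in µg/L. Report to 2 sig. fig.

6.6 µg/L

C₀ = Dose / Vd = 7.950 / 381 = 0.02087 mg/L
C = C₀ · e^(−k·t) = 0.02087 × e^(−0.04260 × 27.0)
  = 0.02087 × 0.3166 = 0.006607 mg/L
Convert: 0.006607 mg/L × 1000 = 6.607 µg/L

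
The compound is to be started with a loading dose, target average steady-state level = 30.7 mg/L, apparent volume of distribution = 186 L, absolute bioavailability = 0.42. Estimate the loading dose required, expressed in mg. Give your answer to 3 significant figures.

LD = Css × Vd / F = 30.7 × 186 / 0.42 = 13600 mg

13600 mg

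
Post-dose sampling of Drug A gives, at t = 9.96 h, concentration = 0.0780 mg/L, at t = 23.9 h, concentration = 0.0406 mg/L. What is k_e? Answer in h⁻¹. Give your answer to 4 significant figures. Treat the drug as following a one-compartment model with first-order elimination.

k = ln(C₁/C₂) / (t₂ − t₁) = ln(0.0780/0.0406) / (23.9 − 9.96)
  = 0.6529 / 13.94 = 0.04684 h⁻¹

0.04684 h⁻¹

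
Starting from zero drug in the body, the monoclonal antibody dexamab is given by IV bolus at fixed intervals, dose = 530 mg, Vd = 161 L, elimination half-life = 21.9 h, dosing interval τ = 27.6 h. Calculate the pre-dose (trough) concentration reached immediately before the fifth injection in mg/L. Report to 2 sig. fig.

2.3 mg/L

C₀ per dose = Dose / Vd = 530 / 161 = 3.292 mg/L
k = ln2 / t½ = 0.693147 / 21.9 = 0.03165 h⁻¹
Fraction remaining after one interval: r = e^(−kτ) = e^(−0.03165 × 27.6) = 0.4175
Before dose 5, 4 doses have been given (aged 1τ, 2τ, 3τ, 4τ).
C_trough = C₀ × (r + r² + … + r^4) = C₀ × r(1−r^4)/(1−r)
        = 3.292 × 0.4175 × (1 − 0.03038) / (1 − 0.4175) = 2.288 mg/L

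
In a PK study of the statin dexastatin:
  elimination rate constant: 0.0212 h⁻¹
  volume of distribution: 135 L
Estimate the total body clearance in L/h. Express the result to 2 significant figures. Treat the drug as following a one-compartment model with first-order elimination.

CL = k × Vd = 0.0212 × 135 = 2.862 L/h

2.9 L/h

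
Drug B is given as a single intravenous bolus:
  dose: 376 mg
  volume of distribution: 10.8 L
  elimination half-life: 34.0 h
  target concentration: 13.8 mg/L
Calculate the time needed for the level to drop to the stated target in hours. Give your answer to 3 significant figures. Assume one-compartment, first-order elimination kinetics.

C₀ = Dose / Vd = 376.0 / 10.8 = 34.81 mg/L
k = ln2 / t½ = 0.693147 / 34.0 = 0.02039 h⁻¹
t = ln(C₀ / C) / k = ln(34.81 / 13.8) / 0.02039
  = ln(2.522) / 0.02039 = 0.9251 / 0.02039 = 45.37 h

45.4 h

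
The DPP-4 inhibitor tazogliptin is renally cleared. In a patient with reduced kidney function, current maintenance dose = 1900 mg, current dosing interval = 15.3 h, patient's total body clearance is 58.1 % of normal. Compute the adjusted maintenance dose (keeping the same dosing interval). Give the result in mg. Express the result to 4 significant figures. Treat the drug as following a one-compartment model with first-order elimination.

To keep the same average steady-state level, dosing rate must scale with clearance.
CL ratio = 58.1 / 100 = 0.5810
New dose (same interval) = 1900 × 0.5810 = 1104 mg

1104 mg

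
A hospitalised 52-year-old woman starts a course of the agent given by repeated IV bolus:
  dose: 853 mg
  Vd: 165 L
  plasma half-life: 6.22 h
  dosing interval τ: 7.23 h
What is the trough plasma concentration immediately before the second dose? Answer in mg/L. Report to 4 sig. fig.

2.310 mg/L

C₀ per dose = Dose / Vd = 853 / 165 = 5.170 mg/L
k = ln2 / t½ = 0.693147 / 6.22 = 0.1114 h⁻¹
Fraction remaining after one interval: r = e^(−kτ) = e^(−0.1114 × 7.23) = 0.4469
Before dose 2, 1 dose has been given (aged 1τ).
C_trough = C₀ × r = 5.170 × 0.4469 = 2.310 mg/L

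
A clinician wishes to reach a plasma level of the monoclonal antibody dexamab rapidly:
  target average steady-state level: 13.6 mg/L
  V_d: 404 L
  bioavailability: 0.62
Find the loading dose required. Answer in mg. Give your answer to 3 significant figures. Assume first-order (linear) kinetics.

LD = Css × Vd / F = 13.6 × 404 / 0.62 = 8862 mg

8860 mg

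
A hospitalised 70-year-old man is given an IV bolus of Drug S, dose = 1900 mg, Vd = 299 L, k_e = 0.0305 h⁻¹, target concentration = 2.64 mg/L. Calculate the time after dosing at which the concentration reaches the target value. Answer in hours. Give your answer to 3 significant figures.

C₀ = Dose / Vd = 1900 / 299 = 6.355 mg/L
t = ln(C₀ / C) / k = ln(6.355 / 2.64) / 0.03050
  = ln(2.407) / 0.03050 = 0.8784 / 0.03050 = 28.80 h

28.8 h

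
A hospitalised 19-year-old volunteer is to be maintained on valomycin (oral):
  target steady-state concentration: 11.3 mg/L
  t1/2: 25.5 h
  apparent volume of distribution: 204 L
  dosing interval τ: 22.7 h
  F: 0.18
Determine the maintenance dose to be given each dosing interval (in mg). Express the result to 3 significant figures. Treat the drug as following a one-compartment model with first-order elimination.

k = ln2 / t½ = 0.693147 / 25.5 = 0.02718 h⁻¹
CL = k × Vd = 0.02718 × 204 = 5.545 L/h
At steady state, F × (Dose/τ) = Css × CL.
Dose = Css × CL × τ / F = 11.3 × 5.545 × 22.7 / 0.18 = 7902 mg

7900 mg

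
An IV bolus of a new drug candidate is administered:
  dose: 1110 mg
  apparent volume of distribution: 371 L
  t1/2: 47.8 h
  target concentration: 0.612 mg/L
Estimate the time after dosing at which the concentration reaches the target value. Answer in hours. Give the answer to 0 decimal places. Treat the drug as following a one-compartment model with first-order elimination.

C₀ = Dose / Vd = 1110 / 371 = 2.992 mg/L
k = ln2 / t½ = 0.693147 / 47.8 = 0.01450 h⁻¹
t = ln(C₀ / C) / k = ln(2.992 / 0.612) / 0.01450
  = ln(4.889) / 0.01450 = 1.587 / 0.01450 = 109.4 h

109 h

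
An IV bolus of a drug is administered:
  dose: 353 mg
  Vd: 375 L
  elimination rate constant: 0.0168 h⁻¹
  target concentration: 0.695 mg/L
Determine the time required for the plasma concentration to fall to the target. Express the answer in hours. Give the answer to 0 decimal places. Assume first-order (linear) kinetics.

18 h

C₀ = Dose / Vd = 353.0 / 375 = 0.9413 mg/L
t = ln(C₀ / C) / k = ln(0.9413 / 0.695) / 0.01680
  = ln(1.354) / 0.01680 = 0.3031 / 0.01680 = 18.04 h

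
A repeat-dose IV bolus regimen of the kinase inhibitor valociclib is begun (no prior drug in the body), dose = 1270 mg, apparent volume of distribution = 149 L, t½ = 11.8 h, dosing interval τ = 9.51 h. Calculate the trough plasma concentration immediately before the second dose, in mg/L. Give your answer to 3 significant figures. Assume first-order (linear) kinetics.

C₀ per dose = Dose / Vd = 1270 / 149 = 8.523 mg/L
k = ln2 / t½ = 0.693147 / 11.8 = 0.05874 h⁻¹
Fraction remaining after one interval: r = e^(−kτ) = e^(−0.05874 × 9.51) = 0.5720
Before dose 2, 1 dose has been given (aged 1τ).
C_trough = C₀ × r = 8.523 × 0.5720 = 4.875 mg/L

4.88 mg/L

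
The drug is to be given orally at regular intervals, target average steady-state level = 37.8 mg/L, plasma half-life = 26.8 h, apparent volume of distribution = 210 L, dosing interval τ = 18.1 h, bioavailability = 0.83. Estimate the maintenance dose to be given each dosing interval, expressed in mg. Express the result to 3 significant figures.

4480 mg

k = ln2 / t½ = 0.693147 / 26.8 = 0.02586 h⁻¹
CL = k × Vd = 0.02586 × 210 = 5.431 L/h
At steady state, F × (Dose/τ) = Css × CL.
Dose = Css × CL × τ / F = 37.8 × 5.431 × 18.1 / 0.83 = 4477 mg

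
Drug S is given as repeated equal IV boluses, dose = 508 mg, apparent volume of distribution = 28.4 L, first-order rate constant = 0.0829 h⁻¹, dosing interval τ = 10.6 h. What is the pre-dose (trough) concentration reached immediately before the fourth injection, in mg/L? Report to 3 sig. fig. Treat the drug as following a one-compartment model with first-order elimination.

11.8 mg/L

C₀ per dose = Dose / Vd = 508 / 28.4 = 17.89 mg/L
Fraction remaining after one interval: r = e^(−kτ) = e^(−0.08290 × 10.6) = 0.4153
Before dose 4, 3 doses have been given (aged 1τ, 2τ, 3τ).
C_trough = C₀ × (r + r² + … + r^3) = C₀ × r(1−r^3)/(1−r)
        = 17.89 × 0.4153 × (1 − 0.07163) / (1 − 0.4153) = 11.80 mg/L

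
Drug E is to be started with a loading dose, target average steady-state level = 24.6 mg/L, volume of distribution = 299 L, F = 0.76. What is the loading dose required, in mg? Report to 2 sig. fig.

9700 mg

LD = Css × Vd / F = 24.6 × 299 / 0.76 = 9678 mg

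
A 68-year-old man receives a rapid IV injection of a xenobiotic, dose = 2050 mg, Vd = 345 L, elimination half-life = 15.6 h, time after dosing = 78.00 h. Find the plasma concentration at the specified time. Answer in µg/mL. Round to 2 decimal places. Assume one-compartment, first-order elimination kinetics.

C₀ = Dose / Vd = 2050 / 345 = 5.942 mg/L
k = ln2 / t½ = 0.693147 / 15.6 = 0.04443 h⁻¹
t / t½ = 78.00 / 15.6 = 5 half-lives
C = C₀ × (1/2)^5 = 5.942 × 0.03125 = 0.1857 mg/L
(0.1857 mg/L = 0.1857 µg/mL)

0.19 µg/mL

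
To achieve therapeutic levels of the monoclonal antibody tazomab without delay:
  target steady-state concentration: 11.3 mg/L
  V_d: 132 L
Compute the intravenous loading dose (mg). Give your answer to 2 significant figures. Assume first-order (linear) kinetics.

1500 mg

LD = Css × Vd = 11.3 × 132 = 1492 mg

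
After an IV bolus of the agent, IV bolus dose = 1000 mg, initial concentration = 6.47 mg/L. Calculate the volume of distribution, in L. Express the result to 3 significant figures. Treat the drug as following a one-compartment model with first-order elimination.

155 L

Vd = Dose / C₀ = 1000 / 6.47 = 154.6 L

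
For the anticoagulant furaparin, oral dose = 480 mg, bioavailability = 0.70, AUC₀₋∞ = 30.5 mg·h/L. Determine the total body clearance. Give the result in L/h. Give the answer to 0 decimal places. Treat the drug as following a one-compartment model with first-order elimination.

CL = F·Dose / AUC = 0.70 × 480 / 30.5 = 11.02 L/h

11 L/h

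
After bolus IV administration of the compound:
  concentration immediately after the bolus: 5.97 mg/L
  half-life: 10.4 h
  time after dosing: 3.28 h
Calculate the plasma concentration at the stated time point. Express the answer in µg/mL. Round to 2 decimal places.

k = ln2 / t½ = 0.693147 / 10.4 = 0.06665 h⁻¹
C = C₀ · e^(−k·t) = 5.970 × e^(−0.06665 × 3.28)
  = 5.970 × 0.8036 = 4.797 mg/L
(4.797 mg/L = 4.797 µg/mL)

4.80 µg/mL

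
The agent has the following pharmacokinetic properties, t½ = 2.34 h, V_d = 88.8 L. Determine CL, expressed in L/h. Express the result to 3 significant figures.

k = ln2 / t½ = 0.693147 / 2.34 = 0.2962 h⁻¹
CL = k × Vd = 0.2962 × 88.8 = 26.30 L/h

26.3 L/h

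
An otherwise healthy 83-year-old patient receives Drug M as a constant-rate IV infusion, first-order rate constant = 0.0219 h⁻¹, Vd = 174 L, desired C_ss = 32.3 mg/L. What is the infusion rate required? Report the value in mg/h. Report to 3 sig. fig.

123 mg/h

CL = k × Vd = 0.02190 × 174 = 3.811 L/h
At steady state, infusion rate R₀ = Css × CL = 32.3 × 3.811 = 123.1 mg/h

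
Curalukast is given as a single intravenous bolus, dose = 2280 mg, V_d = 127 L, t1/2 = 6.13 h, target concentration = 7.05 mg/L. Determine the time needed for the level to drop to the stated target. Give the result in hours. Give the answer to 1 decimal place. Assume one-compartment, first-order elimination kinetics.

8.3 h

C₀ = Dose / Vd = 2280 / 127 = 17.95 mg/L
k = ln2 / t½ = 0.693147 / 6.13 = 0.1131 h⁻¹
t = ln(C₀ / C) / k = ln(17.95 / 7.05) / 0.1131
  = ln(2.546) / 0.1131 = 0.9345 / 0.1131 = 8.263 h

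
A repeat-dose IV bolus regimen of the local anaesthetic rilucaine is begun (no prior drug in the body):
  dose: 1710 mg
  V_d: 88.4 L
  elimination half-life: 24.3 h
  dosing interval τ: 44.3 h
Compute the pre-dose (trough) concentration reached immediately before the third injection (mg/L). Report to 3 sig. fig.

C₀ per dose = Dose / Vd = 1710 / 88.4 = 19.34 mg/L
k = ln2 / t½ = 0.693147 / 24.3 = 0.02852 h⁻¹
Fraction remaining after one interval: r = e^(−kτ) = e^(−0.02852 × 44.3) = 0.2827
Before dose 3, 2 doses have been given (aged 1τ, 2τ).
C_trough = C₀ × (r + r²) = 19.34 × (0.2827 + 0.07992) = 7.013 mg/L

7.01 mg/L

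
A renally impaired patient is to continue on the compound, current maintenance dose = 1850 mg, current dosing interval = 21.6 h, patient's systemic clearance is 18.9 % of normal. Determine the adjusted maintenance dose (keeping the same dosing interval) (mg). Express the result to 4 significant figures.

To keep the same average steady-state level, dosing rate must scale with clearance.
CL ratio = 18.9 / 100 = 0.1890
New dose (same interval) = 1850 × 0.1890 = 349.7 mg

349.7 mg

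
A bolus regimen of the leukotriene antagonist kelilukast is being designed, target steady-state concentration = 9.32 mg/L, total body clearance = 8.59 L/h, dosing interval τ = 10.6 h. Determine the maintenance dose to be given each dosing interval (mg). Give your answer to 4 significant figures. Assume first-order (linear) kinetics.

At steady state, Dose/τ = Css × CL.
Dose = Css × CL × τ = 9.32 × 8.590 × 10.6 = 848.6 mg

848.6 mg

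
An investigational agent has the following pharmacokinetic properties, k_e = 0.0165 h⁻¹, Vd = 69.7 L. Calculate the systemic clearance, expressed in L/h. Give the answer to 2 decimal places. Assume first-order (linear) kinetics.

1.15 L/h

CL = k × Vd = 0.0165 × 69.7 = 1.150 L/h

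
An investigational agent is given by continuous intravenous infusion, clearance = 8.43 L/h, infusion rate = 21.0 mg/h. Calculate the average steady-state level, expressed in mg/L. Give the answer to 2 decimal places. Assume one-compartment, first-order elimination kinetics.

2.49 mg/L

At steady state Css = R₀ / CL = 21.0 / 8.430 = 2.491 mg/L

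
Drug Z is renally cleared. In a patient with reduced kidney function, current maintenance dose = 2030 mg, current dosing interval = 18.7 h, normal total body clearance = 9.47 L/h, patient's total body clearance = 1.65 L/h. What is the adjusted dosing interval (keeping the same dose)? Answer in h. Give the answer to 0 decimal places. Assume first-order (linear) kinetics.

107 h

To keep the same average steady-state level, dosing rate must scale with clearance.
CL ratio = 1.65 / 9.47 = 0.1742
New interval (same dose) = 18.7 / 0.1742 = 107.3 h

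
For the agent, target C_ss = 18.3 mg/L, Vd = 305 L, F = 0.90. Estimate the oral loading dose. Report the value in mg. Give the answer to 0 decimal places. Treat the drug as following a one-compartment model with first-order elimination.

6202 mg

LD = Css × Vd / F = 18.3 × 305 / 0.90 = 6202 mg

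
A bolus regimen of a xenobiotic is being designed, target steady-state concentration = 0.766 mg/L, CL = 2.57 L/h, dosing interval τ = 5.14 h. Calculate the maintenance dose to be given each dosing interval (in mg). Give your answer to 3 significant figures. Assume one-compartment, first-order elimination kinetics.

At steady state, Dose/τ = Css × CL.
Dose = Css × CL × τ = 0.766 × 2.570 × 5.14 = 10.12 mg

10.1 mg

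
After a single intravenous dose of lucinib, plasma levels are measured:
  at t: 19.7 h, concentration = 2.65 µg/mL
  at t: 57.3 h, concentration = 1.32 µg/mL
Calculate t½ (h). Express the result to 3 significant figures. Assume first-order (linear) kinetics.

37.4 h

k = ln(C₁/C₂) / (t₂ − t₁) = ln(2.65/1.32) / (57.3 − 19.7)
  = 0.6969 / 37.60 = 0.01853 h⁻¹
t½ = ln2 / k = 0.693147 / 0.01853 = 37.41 h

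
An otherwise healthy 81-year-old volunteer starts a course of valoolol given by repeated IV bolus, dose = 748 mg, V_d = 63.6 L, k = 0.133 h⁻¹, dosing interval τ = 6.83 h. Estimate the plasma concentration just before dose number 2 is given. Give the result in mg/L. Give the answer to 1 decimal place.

C₀ per dose = Dose / Vd = 748 / 63.6 = 11.76 mg/L
Fraction remaining after one interval: r = e^(−kτ) = e^(−0.1330 × 6.83) = 0.4032
Before dose 2, 1 dose has been given (aged 1τ).
C_trough = C₀ × r = 11.76 × 0.4032 = 4.742 mg/L

4.7 mg/L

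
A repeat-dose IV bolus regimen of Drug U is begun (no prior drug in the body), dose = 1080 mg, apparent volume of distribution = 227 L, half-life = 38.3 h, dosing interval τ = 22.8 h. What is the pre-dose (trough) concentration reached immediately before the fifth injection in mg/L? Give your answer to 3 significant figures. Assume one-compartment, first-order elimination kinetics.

C₀ per dose = Dose / Vd = 1080 / 227 = 4.758 mg/L
k = ln2 / t½ = 0.693147 / 38.3 = 0.01810 h⁻¹
Fraction remaining after one interval: r = e^(−kτ) = e^(−0.01810 × 22.8) = 0.6619
Before dose 5, 4 doses have been given (aged 1τ, 2τ, 3τ, 4τ).
C_trough = C₀ × (r + r² + … + r^4) = C₀ × r(1−r^4)/(1−r)
        = 4.758 × 0.6619 × (1 − 0.1919) / (1 − 0.6619) = 7.527 mg/L

7.53 mg/L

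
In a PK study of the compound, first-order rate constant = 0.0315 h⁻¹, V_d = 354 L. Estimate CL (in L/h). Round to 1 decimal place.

CL = k × Vd = 0.0315 × 354 = 11.15 L/h

11.2 L/h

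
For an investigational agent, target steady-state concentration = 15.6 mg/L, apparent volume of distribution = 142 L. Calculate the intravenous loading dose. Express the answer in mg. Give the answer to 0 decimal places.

LD = Css × Vd = 15.6 × 142 = 2215 mg

2215 mg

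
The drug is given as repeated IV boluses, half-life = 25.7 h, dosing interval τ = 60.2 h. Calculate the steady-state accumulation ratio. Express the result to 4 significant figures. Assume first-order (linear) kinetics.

1.246

k = ln2 / t½ = 0.693147 / 25.7 = 0.02697 h⁻¹
e^(−kτ) = e^(−0.02697 × 60.2) = 0.1972
Accumulation ratio R = 1 / (1 − e^(−kτ)) = 1 / (1 − 0.1972) = 1.246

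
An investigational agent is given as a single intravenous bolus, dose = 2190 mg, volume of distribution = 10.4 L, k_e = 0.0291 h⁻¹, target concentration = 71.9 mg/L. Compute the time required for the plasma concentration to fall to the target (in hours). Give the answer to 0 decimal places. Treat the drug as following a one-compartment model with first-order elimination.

37 h

C₀ = Dose / Vd = 2190 / 10.4 = 210.6 mg/L
t = ln(C₀ / C) / k = ln(210.6 / 71.9) / 0.02910
  = ln(2.929) / 0.02910 = 1.075 / 0.02910 = 36.94 h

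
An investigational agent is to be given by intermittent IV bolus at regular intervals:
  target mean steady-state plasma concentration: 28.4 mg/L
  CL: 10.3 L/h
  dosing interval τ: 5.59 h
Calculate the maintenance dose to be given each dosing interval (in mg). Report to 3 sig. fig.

1640 mg

At steady state, Dose/τ = Css × CL.
Dose = Css × CL × τ = 28.4 × 10.30 × 5.59 = 1635 mg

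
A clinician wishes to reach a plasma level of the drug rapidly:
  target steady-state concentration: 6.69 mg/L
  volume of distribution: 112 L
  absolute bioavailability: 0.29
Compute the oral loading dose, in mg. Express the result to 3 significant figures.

LD = Css × Vd / F = 6.69 × 112 / 0.29 = 2584 mg

2580 mg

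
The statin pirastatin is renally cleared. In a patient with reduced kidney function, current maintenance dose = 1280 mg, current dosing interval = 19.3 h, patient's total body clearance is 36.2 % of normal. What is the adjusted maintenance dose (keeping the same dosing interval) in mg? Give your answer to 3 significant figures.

463 mg

To keep the same average steady-state level, dosing rate must scale with clearance.
CL ratio = 36.2 / 100 = 0.3620
New dose (same interval) = 1280 × 0.3620 = 463.4 mg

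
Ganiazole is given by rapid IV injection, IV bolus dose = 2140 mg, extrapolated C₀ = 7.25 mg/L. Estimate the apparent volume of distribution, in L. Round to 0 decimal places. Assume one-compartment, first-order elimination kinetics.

295 L

Vd = Dose / C₀ = 2140 / 7.25 = 295.2 L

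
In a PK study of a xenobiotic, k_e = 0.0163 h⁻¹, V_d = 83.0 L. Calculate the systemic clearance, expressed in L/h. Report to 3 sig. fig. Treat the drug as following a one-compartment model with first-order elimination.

CL = k × Vd = 0.0163 × 83.0 = 1.353 L/h

1.35 L/h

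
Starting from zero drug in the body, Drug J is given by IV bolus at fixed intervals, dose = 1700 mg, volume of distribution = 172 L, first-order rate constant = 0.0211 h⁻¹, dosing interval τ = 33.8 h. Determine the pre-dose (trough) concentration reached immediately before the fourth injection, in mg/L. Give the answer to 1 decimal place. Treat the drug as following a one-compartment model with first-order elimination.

8.4 mg/L

C₀ per dose = Dose / Vd = 1700 / 172 = 9.884 mg/L
Fraction remaining after one interval: r = e^(−kτ) = e^(−0.02110 × 33.8) = 0.4901
Before dose 4, 3 doses have been given (aged 1τ, 2τ, 3τ).
C_trough = C₀ × (r + r² + … + r^3) = C₀ × r(1−r^3)/(1−r)
        = 9.884 × 0.4901 × (1 − 0.1177) / (1 − 0.4901) = 8.382 mg/L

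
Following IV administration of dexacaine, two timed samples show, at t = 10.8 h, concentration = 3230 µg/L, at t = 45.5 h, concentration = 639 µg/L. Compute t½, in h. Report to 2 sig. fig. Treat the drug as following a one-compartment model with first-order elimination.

k = ln(C₁/C₂) / (t₂ − t₁) = ln(3230/639) / (45.5 − 10.8)
  = 1.620 / 34.70 = 0.04669 h⁻¹
t½ = ln2 / k = 0.693147 / 0.04669 = 14.85 h

15 h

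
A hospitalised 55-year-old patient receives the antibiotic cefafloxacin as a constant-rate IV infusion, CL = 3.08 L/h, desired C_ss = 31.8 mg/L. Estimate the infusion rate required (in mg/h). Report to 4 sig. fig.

97.94 mg/h

At steady state, infusion rate R₀ = Css × CL = 31.8 × 3.080 = 97.94 mg/h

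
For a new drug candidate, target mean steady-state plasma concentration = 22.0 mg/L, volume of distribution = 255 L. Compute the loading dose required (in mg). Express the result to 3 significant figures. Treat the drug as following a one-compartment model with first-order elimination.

5610 mg

LD = Css × Vd = 22.0 × 255 = 5610 mg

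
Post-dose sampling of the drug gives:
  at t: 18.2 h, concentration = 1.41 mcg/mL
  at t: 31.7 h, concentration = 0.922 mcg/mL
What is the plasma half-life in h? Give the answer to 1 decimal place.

22.0 h

k = ln(C₁/C₂) / (t₂ − t₁) = ln(1.41/0.922) / (31.7 − 18.2)
  = 0.4248 / 13.50 = 0.03147 h⁻¹
t½ = ln2 / k = 0.693147 / 0.03147 = 22.03 h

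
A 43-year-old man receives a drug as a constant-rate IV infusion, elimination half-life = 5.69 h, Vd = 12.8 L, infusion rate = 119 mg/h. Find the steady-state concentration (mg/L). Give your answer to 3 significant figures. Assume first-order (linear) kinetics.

k = ln2 / t½ = 0.693147 / 5.69 = 0.1218 h⁻¹
CL = k × Vd = 0.1218 × 12.8 = 1.559 L/h
At steady state Css = R₀ / CL = 119 / 1.559 = 76.33 mg/L

76.3 mg/L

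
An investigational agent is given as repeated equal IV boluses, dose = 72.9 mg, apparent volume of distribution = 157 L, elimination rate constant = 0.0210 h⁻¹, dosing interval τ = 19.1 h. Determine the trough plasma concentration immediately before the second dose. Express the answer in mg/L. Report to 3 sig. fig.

0.311 mg/L

C₀ per dose = Dose / Vd = 72.9 / 157 = 0.4643 mg/L
Fraction remaining after one interval: r = e^(−kτ) = e^(−0.02100 × 19.1) = 0.6696
Before dose 2, 1 dose has been given (aged 1τ).
C_trough = C₀ × r = 0.4643 × 0.6696 = 0.3109 mg/L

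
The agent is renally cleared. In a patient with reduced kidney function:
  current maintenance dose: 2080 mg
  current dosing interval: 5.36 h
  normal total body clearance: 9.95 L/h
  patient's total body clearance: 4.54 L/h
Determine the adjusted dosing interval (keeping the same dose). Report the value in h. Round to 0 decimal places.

To keep the same average steady-state level, dosing rate must scale with clearance.
CL ratio = 4.54 / 9.95 = 0.4563
New interval (same dose) = 5.36 / 0.4563 = 11.75 h

12 h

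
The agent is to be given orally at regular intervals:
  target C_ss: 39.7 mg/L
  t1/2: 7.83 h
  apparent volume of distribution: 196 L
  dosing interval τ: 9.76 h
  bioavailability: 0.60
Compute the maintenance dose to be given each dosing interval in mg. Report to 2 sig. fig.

k = ln2 / t½ = 0.693147 / 7.83 = 0.08852 h⁻¹
CL = k × Vd = 0.08852 × 196 = 17.35 L/h
At steady state, F × (Dose/τ) = Css × CL.
Dose = Css × CL × τ / F = 39.7 × 17.35 × 9.76 / 0.60 = 11200 mg

11000 mg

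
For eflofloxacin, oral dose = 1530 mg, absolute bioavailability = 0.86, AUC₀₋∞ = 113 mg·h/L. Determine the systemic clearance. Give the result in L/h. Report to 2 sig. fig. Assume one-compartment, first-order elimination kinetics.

12 L/h

CL = F·Dose / AUC = 0.86 × 1530 / 113 = 11.64 L/h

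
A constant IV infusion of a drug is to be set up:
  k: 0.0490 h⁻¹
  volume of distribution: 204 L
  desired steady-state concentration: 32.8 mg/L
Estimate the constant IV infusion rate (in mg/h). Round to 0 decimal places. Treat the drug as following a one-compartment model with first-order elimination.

328 mg/h

CL = k × Vd = 0.04900 × 204 = 9.996 L/h
At steady state, infusion rate R₀ = Css × CL = 32.8 × 9.996 = 327.9 mg/h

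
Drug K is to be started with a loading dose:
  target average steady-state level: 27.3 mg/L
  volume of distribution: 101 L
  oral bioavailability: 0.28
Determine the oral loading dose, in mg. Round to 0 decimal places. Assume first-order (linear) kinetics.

LD = Css × Vd / F = 27.3 × 101 / 0.28 = 9848 mg

9848 mg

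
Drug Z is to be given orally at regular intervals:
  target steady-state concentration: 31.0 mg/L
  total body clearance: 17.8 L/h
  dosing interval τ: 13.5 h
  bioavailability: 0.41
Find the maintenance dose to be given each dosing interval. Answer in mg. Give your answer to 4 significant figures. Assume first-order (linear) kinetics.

At steady state, F × (Dose/τ) = Css × CL.
Dose = Css × CL × τ / F = 31.0 × 17.80 × 13.5 / 0.41 = 18170 mg

18170 mg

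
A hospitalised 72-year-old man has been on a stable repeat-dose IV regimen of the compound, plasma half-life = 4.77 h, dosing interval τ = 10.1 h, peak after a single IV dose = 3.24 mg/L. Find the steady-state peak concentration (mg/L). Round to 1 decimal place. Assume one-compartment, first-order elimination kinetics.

k = ln2 / t½ = 0.693147 / 4.77 = 0.1453 h⁻¹
e^(−kτ) = e^(−0.1453 × 10.1) = 0.2305
Accumulation ratio R = 1 / (1 − e^(−kτ)) = 1 / (1 − 0.2305) = 1.300
Steady-state peak = C₀ × R = 3.24 × 1.300 = 4.212 mg/L

4.2 mg/L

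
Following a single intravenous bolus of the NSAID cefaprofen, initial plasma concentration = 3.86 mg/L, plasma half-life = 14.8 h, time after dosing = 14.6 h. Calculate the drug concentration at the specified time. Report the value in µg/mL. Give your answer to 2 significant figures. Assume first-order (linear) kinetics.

k = ln2 / t½ = 0.693147 / 14.8 = 0.04683 h⁻¹
C = C₀ · e^(−k·t) = 3.860 × e^(−0.04683 × 14.6)
  = 3.860 × 0.5047 = 1.948 mg/L
(1.948 mg/L = 1.948 µg/mL)

1.9 µg/mL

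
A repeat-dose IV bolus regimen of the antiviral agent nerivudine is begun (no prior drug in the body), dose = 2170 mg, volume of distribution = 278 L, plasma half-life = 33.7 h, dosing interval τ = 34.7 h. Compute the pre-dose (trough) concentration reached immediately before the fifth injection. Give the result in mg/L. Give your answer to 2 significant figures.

C₀ per dose = Dose / Vd = 2170 / 278 = 7.806 mg/L
k = ln2 / t½ = 0.693147 / 33.7 = 0.02057 h⁻¹
Fraction remaining after one interval: r = e^(−kτ) = e^(−0.02057 × 34.7) = 0.4898
Before dose 5, 4 doses have been given (aged 1τ, 2τ, 3τ, 4τ).
C_trough = C₀ × (r + r² + … + r^4) = C₀ × r(1−r^4)/(1−r)
        = 7.806 × 0.4898 × (1 − 0.05755) / (1 − 0.4898) = 7.063 mg/L

7.1 mg/L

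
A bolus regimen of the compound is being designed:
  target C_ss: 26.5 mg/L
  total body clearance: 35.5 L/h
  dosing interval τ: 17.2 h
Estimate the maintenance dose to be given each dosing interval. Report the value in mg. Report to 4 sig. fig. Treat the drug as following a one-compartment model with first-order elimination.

16180 mg

At steady state, Dose/τ = Css × CL.
Dose = Css × CL × τ = 26.5 × 35.50 × 17.2 = 16180 mg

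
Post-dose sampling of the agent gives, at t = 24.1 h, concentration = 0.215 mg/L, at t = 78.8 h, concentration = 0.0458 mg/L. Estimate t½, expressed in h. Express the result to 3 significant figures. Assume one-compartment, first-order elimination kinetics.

24.5 h

k = ln(C₁/C₂) / (t₂ − t₁) = ln(0.215/0.0458) / (78.8 − 24.1)
  = 1.546 / 54.70 = 0.02826 h⁻¹
t½ = ln2 / k = 0.693147 / 0.02826 = 24.53 h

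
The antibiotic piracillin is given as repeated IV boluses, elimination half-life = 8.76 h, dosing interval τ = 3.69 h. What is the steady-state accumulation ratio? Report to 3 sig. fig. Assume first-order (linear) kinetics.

3.95

k = ln2 / t½ = 0.693147 / 8.76 = 0.07913 h⁻¹
e^(−kτ) = e^(−0.07913 × 3.69) = 0.7468
Accumulation ratio R = 1 / (1 − e^(−kτ)) = 1 / (1 − 0.7468) = 3.949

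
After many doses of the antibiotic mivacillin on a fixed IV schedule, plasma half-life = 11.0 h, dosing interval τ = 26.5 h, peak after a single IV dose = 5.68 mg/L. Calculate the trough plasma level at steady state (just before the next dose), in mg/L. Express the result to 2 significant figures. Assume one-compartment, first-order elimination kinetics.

k = ln2 / t½ = 0.693147 / 11.0 = 0.06301 h⁻¹
e^(−kτ) = e^(−0.06301 × 26.5) = 0.1883
Accumulation ratio R = 1 / (1 − e^(−kτ)) = 1 / (1 − 0.1883) = 1.232
Steady-state trough = C₀ × R × e^(−kτ) = 5.68 × 1.232 × 0.1883 = 1.318 mg/L

1.3 mg/L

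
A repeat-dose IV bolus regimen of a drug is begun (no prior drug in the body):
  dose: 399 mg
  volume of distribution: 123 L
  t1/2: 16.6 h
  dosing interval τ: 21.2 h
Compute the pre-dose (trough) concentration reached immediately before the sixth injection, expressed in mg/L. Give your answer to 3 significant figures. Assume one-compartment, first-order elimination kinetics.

C₀ per dose = Dose / Vd = 399 / 123 = 3.244 mg/L
k = ln2 / t½ = 0.693147 / 16.6 = 0.04176 h⁻¹
Fraction remaining after one interval: r = e^(−kτ) = e^(−0.04176 × 21.2) = 0.4126
Before dose 6, 5 doses have been given (aged 1τ, 2τ, 3τ, 4τ, 5τ).
C_trough = C₀ × (r + r² + … + r^5) = C₀ × r(1−r^5)/(1−r)
        = 3.244 × 0.4126 × (1 − 0.01196) / (1 − 0.4126) = 2.251 mg/L

2.25 mg/L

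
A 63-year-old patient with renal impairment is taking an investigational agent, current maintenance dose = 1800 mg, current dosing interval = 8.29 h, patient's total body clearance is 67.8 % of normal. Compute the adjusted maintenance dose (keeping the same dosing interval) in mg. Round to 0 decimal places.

1220 mg

To keep the same average steady-state level, dosing rate must scale with clearance.
CL ratio = 67.8 / 100 = 0.6780
New dose (same interval) = 1800 × 0.6780 = 1220 mg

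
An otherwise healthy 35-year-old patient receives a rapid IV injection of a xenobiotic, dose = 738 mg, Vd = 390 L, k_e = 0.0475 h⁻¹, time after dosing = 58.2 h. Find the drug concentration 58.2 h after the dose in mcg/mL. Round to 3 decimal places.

C₀ = Dose / Vd = 738.0 / 390 = 1.892 mg/L
C = C₀ · e^(−k·t) = 1.892 × e^(−0.04750 × 58.2)
  = 1.892 × 0.06301 = 0.1192 mg/L
(0.1192 mg/L = 0.1192 mcg/mL)

0.119 mcg/mL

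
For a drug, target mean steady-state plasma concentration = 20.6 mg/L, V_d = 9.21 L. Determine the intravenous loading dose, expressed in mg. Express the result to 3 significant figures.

190 mg

LD = Css × Vd = 20.6 × 9.21 = 189.7 mg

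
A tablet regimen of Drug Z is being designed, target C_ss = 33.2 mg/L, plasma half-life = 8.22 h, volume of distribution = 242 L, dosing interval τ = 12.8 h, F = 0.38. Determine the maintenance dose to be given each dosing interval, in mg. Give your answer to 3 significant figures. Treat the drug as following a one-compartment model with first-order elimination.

k = ln2 / t½ = 0.693147 / 8.22 = 0.08432 h⁻¹
CL = k × Vd = 0.08432 × 242 = 20.41 L/h
At steady state, F × (Dose/τ) = Css × CL.
Dose = Css × CL × τ / F = 33.2 × 20.41 × 12.8 / 0.38 = 22820 mg

22800 mg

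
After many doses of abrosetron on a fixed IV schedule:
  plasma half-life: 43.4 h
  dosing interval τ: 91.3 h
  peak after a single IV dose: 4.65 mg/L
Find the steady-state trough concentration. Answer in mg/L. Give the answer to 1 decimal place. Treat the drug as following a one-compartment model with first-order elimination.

1.4 mg/L

k = ln2 / t½ = 0.693147 / 43.4 = 0.01597 h⁻¹
e^(−kτ) = e^(−0.01597 × 91.3) = 0.2327
Accumulation ratio R = 1 / (1 − e^(−kτ)) = 1 / (1 − 0.2327) = 1.303
Steady-state trough = C₀ × R × e^(−kτ) = 4.65 × 1.303 × 0.2327 = 1.410 mg/L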